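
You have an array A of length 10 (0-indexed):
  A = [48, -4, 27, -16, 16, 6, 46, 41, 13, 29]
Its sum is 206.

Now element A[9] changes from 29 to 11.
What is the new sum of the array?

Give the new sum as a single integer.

Old value at index 9: 29
New value at index 9: 11
Delta = 11 - 29 = -18
New sum = old_sum + delta = 206 + (-18) = 188

Answer: 188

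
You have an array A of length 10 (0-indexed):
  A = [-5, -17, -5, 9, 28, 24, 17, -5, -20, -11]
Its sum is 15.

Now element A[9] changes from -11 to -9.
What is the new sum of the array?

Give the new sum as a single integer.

Old value at index 9: -11
New value at index 9: -9
Delta = -9 - -11 = 2
New sum = old_sum + delta = 15 + (2) = 17

Answer: 17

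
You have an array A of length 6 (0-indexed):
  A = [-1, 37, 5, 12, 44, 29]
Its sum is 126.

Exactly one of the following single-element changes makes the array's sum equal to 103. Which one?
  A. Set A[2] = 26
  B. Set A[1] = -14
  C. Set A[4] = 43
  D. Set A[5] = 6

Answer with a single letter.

Option A: A[2] 5->26, delta=21, new_sum=126+(21)=147
Option B: A[1] 37->-14, delta=-51, new_sum=126+(-51)=75
Option C: A[4] 44->43, delta=-1, new_sum=126+(-1)=125
Option D: A[5] 29->6, delta=-23, new_sum=126+(-23)=103 <-- matches target

Answer: D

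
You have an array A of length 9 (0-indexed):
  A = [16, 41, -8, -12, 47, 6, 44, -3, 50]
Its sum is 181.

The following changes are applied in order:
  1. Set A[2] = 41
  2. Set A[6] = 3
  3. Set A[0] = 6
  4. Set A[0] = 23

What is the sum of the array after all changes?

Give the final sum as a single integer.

Initial sum: 181
Change 1: A[2] -8 -> 41, delta = 49, sum = 230
Change 2: A[6] 44 -> 3, delta = -41, sum = 189
Change 3: A[0] 16 -> 6, delta = -10, sum = 179
Change 4: A[0] 6 -> 23, delta = 17, sum = 196

Answer: 196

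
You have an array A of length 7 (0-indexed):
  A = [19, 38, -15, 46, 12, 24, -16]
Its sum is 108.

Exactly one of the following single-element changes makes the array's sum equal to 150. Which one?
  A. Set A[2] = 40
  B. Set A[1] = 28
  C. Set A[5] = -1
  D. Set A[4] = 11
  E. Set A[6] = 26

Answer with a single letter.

Answer: E

Derivation:
Option A: A[2] -15->40, delta=55, new_sum=108+(55)=163
Option B: A[1] 38->28, delta=-10, new_sum=108+(-10)=98
Option C: A[5] 24->-1, delta=-25, new_sum=108+(-25)=83
Option D: A[4] 12->11, delta=-1, new_sum=108+(-1)=107
Option E: A[6] -16->26, delta=42, new_sum=108+(42)=150 <-- matches target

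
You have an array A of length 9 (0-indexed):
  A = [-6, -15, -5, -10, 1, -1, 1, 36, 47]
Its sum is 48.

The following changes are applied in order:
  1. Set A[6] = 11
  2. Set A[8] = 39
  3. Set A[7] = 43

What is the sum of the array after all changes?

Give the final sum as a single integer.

Initial sum: 48
Change 1: A[6] 1 -> 11, delta = 10, sum = 58
Change 2: A[8] 47 -> 39, delta = -8, sum = 50
Change 3: A[7] 36 -> 43, delta = 7, sum = 57

Answer: 57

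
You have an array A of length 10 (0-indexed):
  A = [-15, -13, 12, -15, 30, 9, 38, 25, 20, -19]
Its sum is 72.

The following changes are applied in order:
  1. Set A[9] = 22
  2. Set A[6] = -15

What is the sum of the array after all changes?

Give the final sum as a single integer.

Initial sum: 72
Change 1: A[9] -19 -> 22, delta = 41, sum = 113
Change 2: A[6] 38 -> -15, delta = -53, sum = 60

Answer: 60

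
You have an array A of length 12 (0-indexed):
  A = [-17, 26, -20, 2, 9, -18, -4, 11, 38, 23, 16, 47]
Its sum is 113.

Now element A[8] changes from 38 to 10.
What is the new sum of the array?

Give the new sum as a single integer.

Old value at index 8: 38
New value at index 8: 10
Delta = 10 - 38 = -28
New sum = old_sum + delta = 113 + (-28) = 85

Answer: 85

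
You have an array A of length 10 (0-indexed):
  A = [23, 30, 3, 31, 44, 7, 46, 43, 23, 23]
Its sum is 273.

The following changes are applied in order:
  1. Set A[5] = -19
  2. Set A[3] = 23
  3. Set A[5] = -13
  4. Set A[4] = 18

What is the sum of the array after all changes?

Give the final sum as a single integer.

Initial sum: 273
Change 1: A[5] 7 -> -19, delta = -26, sum = 247
Change 2: A[3] 31 -> 23, delta = -8, sum = 239
Change 3: A[5] -19 -> -13, delta = 6, sum = 245
Change 4: A[4] 44 -> 18, delta = -26, sum = 219

Answer: 219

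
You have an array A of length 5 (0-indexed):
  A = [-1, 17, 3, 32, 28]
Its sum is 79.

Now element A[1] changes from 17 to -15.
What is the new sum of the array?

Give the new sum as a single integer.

Answer: 47

Derivation:
Old value at index 1: 17
New value at index 1: -15
Delta = -15 - 17 = -32
New sum = old_sum + delta = 79 + (-32) = 47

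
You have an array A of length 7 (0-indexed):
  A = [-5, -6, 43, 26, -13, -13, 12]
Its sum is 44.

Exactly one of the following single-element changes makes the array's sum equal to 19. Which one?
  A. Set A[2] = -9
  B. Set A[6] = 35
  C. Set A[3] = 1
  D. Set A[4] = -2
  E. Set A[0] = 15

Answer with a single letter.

Answer: C

Derivation:
Option A: A[2] 43->-9, delta=-52, new_sum=44+(-52)=-8
Option B: A[6] 12->35, delta=23, new_sum=44+(23)=67
Option C: A[3] 26->1, delta=-25, new_sum=44+(-25)=19 <-- matches target
Option D: A[4] -13->-2, delta=11, new_sum=44+(11)=55
Option E: A[0] -5->15, delta=20, new_sum=44+(20)=64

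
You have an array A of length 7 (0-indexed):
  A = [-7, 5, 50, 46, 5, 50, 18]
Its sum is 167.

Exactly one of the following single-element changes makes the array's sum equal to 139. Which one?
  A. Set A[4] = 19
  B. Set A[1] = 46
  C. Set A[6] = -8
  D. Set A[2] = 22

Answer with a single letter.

Answer: D

Derivation:
Option A: A[4] 5->19, delta=14, new_sum=167+(14)=181
Option B: A[1] 5->46, delta=41, new_sum=167+(41)=208
Option C: A[6] 18->-8, delta=-26, new_sum=167+(-26)=141
Option D: A[2] 50->22, delta=-28, new_sum=167+(-28)=139 <-- matches target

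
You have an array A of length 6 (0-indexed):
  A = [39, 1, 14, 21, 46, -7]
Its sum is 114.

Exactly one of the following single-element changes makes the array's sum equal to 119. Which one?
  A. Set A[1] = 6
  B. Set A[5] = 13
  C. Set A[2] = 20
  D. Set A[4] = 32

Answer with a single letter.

Option A: A[1] 1->6, delta=5, new_sum=114+(5)=119 <-- matches target
Option B: A[5] -7->13, delta=20, new_sum=114+(20)=134
Option C: A[2] 14->20, delta=6, new_sum=114+(6)=120
Option D: A[4] 46->32, delta=-14, new_sum=114+(-14)=100

Answer: A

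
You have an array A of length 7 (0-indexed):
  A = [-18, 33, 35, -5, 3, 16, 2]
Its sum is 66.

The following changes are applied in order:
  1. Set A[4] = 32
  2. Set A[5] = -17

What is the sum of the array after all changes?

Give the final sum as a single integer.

Answer: 62

Derivation:
Initial sum: 66
Change 1: A[4] 3 -> 32, delta = 29, sum = 95
Change 2: A[5] 16 -> -17, delta = -33, sum = 62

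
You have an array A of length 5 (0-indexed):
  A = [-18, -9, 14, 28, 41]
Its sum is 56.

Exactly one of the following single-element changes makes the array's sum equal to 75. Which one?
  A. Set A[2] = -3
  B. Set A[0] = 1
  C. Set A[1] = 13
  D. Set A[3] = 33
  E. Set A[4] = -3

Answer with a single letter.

Answer: B

Derivation:
Option A: A[2] 14->-3, delta=-17, new_sum=56+(-17)=39
Option B: A[0] -18->1, delta=19, new_sum=56+(19)=75 <-- matches target
Option C: A[1] -9->13, delta=22, new_sum=56+(22)=78
Option D: A[3] 28->33, delta=5, new_sum=56+(5)=61
Option E: A[4] 41->-3, delta=-44, new_sum=56+(-44)=12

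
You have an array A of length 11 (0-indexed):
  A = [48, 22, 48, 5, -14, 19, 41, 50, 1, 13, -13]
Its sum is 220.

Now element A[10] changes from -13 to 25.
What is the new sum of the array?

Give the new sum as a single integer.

Answer: 258

Derivation:
Old value at index 10: -13
New value at index 10: 25
Delta = 25 - -13 = 38
New sum = old_sum + delta = 220 + (38) = 258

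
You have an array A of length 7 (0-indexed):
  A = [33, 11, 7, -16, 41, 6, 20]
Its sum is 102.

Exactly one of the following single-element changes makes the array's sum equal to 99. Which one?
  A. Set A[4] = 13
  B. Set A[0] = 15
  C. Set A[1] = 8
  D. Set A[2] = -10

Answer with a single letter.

Option A: A[4] 41->13, delta=-28, new_sum=102+(-28)=74
Option B: A[0] 33->15, delta=-18, new_sum=102+(-18)=84
Option C: A[1] 11->8, delta=-3, new_sum=102+(-3)=99 <-- matches target
Option D: A[2] 7->-10, delta=-17, new_sum=102+(-17)=85

Answer: C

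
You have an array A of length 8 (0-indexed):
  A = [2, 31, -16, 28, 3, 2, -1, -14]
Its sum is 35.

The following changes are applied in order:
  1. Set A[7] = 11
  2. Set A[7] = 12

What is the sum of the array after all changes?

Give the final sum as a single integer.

Initial sum: 35
Change 1: A[7] -14 -> 11, delta = 25, sum = 60
Change 2: A[7] 11 -> 12, delta = 1, sum = 61

Answer: 61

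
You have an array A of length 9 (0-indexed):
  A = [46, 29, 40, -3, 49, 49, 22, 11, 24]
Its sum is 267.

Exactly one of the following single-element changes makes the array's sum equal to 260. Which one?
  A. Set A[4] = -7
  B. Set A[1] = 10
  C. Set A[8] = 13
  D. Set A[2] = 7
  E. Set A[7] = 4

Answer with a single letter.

Option A: A[4] 49->-7, delta=-56, new_sum=267+(-56)=211
Option B: A[1] 29->10, delta=-19, new_sum=267+(-19)=248
Option C: A[8] 24->13, delta=-11, new_sum=267+(-11)=256
Option D: A[2] 40->7, delta=-33, new_sum=267+(-33)=234
Option E: A[7] 11->4, delta=-7, new_sum=267+(-7)=260 <-- matches target

Answer: E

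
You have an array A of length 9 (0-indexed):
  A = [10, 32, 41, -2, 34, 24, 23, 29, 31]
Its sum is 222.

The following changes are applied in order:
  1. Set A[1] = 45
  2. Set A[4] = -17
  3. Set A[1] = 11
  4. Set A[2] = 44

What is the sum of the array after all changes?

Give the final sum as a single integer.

Answer: 153

Derivation:
Initial sum: 222
Change 1: A[1] 32 -> 45, delta = 13, sum = 235
Change 2: A[4] 34 -> -17, delta = -51, sum = 184
Change 3: A[1] 45 -> 11, delta = -34, sum = 150
Change 4: A[2] 41 -> 44, delta = 3, sum = 153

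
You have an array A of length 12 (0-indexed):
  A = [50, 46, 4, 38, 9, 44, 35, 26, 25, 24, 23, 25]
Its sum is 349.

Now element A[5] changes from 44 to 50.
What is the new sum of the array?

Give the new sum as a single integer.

Answer: 355

Derivation:
Old value at index 5: 44
New value at index 5: 50
Delta = 50 - 44 = 6
New sum = old_sum + delta = 349 + (6) = 355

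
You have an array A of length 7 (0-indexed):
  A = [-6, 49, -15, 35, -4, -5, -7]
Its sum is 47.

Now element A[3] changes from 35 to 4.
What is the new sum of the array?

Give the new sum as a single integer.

Answer: 16

Derivation:
Old value at index 3: 35
New value at index 3: 4
Delta = 4 - 35 = -31
New sum = old_sum + delta = 47 + (-31) = 16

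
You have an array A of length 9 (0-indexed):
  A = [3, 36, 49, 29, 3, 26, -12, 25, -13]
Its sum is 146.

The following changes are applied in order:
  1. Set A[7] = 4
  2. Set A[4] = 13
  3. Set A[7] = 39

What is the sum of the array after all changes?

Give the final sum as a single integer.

Initial sum: 146
Change 1: A[7] 25 -> 4, delta = -21, sum = 125
Change 2: A[4] 3 -> 13, delta = 10, sum = 135
Change 3: A[7] 4 -> 39, delta = 35, sum = 170

Answer: 170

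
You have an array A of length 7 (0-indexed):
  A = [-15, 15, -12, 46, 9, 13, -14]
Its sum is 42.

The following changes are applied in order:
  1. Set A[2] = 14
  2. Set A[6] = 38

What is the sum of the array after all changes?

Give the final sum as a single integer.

Answer: 120

Derivation:
Initial sum: 42
Change 1: A[2] -12 -> 14, delta = 26, sum = 68
Change 2: A[6] -14 -> 38, delta = 52, sum = 120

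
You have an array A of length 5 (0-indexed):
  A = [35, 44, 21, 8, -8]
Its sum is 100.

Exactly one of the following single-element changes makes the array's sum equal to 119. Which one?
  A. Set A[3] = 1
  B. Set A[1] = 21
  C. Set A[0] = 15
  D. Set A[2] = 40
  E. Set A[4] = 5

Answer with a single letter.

Answer: D

Derivation:
Option A: A[3] 8->1, delta=-7, new_sum=100+(-7)=93
Option B: A[1] 44->21, delta=-23, new_sum=100+(-23)=77
Option C: A[0] 35->15, delta=-20, new_sum=100+(-20)=80
Option D: A[2] 21->40, delta=19, new_sum=100+(19)=119 <-- matches target
Option E: A[4] -8->5, delta=13, new_sum=100+(13)=113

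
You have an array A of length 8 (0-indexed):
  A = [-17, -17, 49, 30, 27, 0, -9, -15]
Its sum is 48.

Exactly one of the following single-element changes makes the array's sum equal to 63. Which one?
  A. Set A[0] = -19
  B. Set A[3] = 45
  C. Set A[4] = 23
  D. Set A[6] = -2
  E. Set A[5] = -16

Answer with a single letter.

Option A: A[0] -17->-19, delta=-2, new_sum=48+(-2)=46
Option B: A[3] 30->45, delta=15, new_sum=48+(15)=63 <-- matches target
Option C: A[4] 27->23, delta=-4, new_sum=48+(-4)=44
Option D: A[6] -9->-2, delta=7, new_sum=48+(7)=55
Option E: A[5] 0->-16, delta=-16, new_sum=48+(-16)=32

Answer: B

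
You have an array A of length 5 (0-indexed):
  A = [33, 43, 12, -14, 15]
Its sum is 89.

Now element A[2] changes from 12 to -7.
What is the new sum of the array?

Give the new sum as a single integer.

Old value at index 2: 12
New value at index 2: -7
Delta = -7 - 12 = -19
New sum = old_sum + delta = 89 + (-19) = 70

Answer: 70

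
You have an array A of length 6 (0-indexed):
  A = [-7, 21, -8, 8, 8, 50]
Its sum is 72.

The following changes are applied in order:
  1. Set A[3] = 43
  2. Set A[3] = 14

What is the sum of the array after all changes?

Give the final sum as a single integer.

Initial sum: 72
Change 1: A[3] 8 -> 43, delta = 35, sum = 107
Change 2: A[3] 43 -> 14, delta = -29, sum = 78

Answer: 78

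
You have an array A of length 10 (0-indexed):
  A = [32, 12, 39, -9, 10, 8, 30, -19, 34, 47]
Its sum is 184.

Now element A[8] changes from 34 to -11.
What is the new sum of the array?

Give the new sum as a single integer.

Old value at index 8: 34
New value at index 8: -11
Delta = -11 - 34 = -45
New sum = old_sum + delta = 184 + (-45) = 139

Answer: 139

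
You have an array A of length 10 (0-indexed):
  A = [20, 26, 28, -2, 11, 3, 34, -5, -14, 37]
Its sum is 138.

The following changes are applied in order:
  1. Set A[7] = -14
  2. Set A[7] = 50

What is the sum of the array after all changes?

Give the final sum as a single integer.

Initial sum: 138
Change 1: A[7] -5 -> -14, delta = -9, sum = 129
Change 2: A[7] -14 -> 50, delta = 64, sum = 193

Answer: 193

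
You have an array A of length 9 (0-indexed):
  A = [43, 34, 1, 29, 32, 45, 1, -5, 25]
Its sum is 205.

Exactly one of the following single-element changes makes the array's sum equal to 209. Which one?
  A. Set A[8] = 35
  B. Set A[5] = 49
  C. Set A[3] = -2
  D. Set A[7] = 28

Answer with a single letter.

Option A: A[8] 25->35, delta=10, new_sum=205+(10)=215
Option B: A[5] 45->49, delta=4, new_sum=205+(4)=209 <-- matches target
Option C: A[3] 29->-2, delta=-31, new_sum=205+(-31)=174
Option D: A[7] -5->28, delta=33, new_sum=205+(33)=238

Answer: B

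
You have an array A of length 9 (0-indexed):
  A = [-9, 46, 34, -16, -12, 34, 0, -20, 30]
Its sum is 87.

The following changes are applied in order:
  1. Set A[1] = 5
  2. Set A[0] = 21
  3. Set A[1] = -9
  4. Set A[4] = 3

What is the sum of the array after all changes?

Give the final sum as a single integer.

Initial sum: 87
Change 1: A[1] 46 -> 5, delta = -41, sum = 46
Change 2: A[0] -9 -> 21, delta = 30, sum = 76
Change 3: A[1] 5 -> -9, delta = -14, sum = 62
Change 4: A[4] -12 -> 3, delta = 15, sum = 77

Answer: 77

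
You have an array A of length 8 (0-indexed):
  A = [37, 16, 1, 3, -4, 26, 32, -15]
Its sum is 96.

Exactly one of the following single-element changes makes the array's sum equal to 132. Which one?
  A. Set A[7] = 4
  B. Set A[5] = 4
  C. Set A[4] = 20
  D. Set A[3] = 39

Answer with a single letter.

Answer: D

Derivation:
Option A: A[7] -15->4, delta=19, new_sum=96+(19)=115
Option B: A[5] 26->4, delta=-22, new_sum=96+(-22)=74
Option C: A[4] -4->20, delta=24, new_sum=96+(24)=120
Option D: A[3] 3->39, delta=36, new_sum=96+(36)=132 <-- matches target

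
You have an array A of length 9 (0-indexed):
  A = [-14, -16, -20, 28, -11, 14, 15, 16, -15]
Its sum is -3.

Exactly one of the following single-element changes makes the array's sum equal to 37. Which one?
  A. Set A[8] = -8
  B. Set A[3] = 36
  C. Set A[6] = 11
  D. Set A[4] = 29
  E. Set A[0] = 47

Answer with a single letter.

Option A: A[8] -15->-8, delta=7, new_sum=-3+(7)=4
Option B: A[3] 28->36, delta=8, new_sum=-3+(8)=5
Option C: A[6] 15->11, delta=-4, new_sum=-3+(-4)=-7
Option D: A[4] -11->29, delta=40, new_sum=-3+(40)=37 <-- matches target
Option E: A[0] -14->47, delta=61, new_sum=-3+(61)=58

Answer: D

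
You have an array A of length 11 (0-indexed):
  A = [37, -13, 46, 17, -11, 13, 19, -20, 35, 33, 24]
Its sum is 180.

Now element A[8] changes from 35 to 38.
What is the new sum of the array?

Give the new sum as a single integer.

Old value at index 8: 35
New value at index 8: 38
Delta = 38 - 35 = 3
New sum = old_sum + delta = 180 + (3) = 183

Answer: 183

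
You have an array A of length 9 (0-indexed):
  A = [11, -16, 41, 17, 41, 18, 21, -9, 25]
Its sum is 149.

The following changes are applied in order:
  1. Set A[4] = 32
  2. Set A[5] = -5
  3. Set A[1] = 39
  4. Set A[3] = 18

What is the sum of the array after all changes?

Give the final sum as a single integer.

Answer: 173

Derivation:
Initial sum: 149
Change 1: A[4] 41 -> 32, delta = -9, sum = 140
Change 2: A[5] 18 -> -5, delta = -23, sum = 117
Change 3: A[1] -16 -> 39, delta = 55, sum = 172
Change 4: A[3] 17 -> 18, delta = 1, sum = 173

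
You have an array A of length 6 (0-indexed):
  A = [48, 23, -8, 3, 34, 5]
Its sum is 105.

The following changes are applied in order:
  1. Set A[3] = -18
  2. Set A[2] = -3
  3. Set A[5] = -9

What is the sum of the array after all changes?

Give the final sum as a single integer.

Answer: 75

Derivation:
Initial sum: 105
Change 1: A[3] 3 -> -18, delta = -21, sum = 84
Change 2: A[2] -8 -> -3, delta = 5, sum = 89
Change 3: A[5] 5 -> -9, delta = -14, sum = 75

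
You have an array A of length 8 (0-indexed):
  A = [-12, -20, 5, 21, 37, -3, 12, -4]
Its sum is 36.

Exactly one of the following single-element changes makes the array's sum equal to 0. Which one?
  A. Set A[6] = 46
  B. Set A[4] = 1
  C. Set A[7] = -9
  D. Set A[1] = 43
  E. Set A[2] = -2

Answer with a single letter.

Option A: A[6] 12->46, delta=34, new_sum=36+(34)=70
Option B: A[4] 37->1, delta=-36, new_sum=36+(-36)=0 <-- matches target
Option C: A[7] -4->-9, delta=-5, new_sum=36+(-5)=31
Option D: A[1] -20->43, delta=63, new_sum=36+(63)=99
Option E: A[2] 5->-2, delta=-7, new_sum=36+(-7)=29

Answer: B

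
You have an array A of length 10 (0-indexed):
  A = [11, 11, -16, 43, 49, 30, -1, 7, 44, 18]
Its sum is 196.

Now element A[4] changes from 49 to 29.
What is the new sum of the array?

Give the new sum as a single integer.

Old value at index 4: 49
New value at index 4: 29
Delta = 29 - 49 = -20
New sum = old_sum + delta = 196 + (-20) = 176

Answer: 176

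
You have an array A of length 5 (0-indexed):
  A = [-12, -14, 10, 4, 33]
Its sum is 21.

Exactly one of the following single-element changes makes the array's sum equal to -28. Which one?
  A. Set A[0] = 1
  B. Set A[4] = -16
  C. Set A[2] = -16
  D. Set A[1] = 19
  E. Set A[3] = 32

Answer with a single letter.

Option A: A[0] -12->1, delta=13, new_sum=21+(13)=34
Option B: A[4] 33->-16, delta=-49, new_sum=21+(-49)=-28 <-- matches target
Option C: A[2] 10->-16, delta=-26, new_sum=21+(-26)=-5
Option D: A[1] -14->19, delta=33, new_sum=21+(33)=54
Option E: A[3] 4->32, delta=28, new_sum=21+(28)=49

Answer: B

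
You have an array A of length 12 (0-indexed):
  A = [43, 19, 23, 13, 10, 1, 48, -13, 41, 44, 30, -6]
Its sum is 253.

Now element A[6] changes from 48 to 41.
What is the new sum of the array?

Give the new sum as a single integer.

Old value at index 6: 48
New value at index 6: 41
Delta = 41 - 48 = -7
New sum = old_sum + delta = 253 + (-7) = 246

Answer: 246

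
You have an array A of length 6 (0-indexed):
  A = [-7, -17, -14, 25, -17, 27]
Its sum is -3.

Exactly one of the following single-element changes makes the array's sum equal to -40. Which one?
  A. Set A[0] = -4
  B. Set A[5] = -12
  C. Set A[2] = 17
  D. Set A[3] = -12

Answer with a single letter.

Answer: D

Derivation:
Option A: A[0] -7->-4, delta=3, new_sum=-3+(3)=0
Option B: A[5] 27->-12, delta=-39, new_sum=-3+(-39)=-42
Option C: A[2] -14->17, delta=31, new_sum=-3+(31)=28
Option D: A[3] 25->-12, delta=-37, new_sum=-3+(-37)=-40 <-- matches target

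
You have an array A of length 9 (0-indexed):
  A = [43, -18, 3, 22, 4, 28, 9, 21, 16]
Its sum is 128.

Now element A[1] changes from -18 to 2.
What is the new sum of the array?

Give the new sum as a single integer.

Answer: 148

Derivation:
Old value at index 1: -18
New value at index 1: 2
Delta = 2 - -18 = 20
New sum = old_sum + delta = 128 + (20) = 148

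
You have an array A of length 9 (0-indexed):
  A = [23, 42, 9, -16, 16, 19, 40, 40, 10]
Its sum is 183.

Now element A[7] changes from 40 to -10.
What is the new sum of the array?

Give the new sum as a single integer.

Old value at index 7: 40
New value at index 7: -10
Delta = -10 - 40 = -50
New sum = old_sum + delta = 183 + (-50) = 133

Answer: 133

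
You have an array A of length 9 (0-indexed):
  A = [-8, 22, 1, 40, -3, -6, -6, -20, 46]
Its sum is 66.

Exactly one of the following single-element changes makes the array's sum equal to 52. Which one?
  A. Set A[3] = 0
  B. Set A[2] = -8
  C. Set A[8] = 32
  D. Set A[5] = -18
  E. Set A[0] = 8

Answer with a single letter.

Answer: C

Derivation:
Option A: A[3] 40->0, delta=-40, new_sum=66+(-40)=26
Option B: A[2] 1->-8, delta=-9, new_sum=66+(-9)=57
Option C: A[8] 46->32, delta=-14, new_sum=66+(-14)=52 <-- matches target
Option D: A[5] -6->-18, delta=-12, new_sum=66+(-12)=54
Option E: A[0] -8->8, delta=16, new_sum=66+(16)=82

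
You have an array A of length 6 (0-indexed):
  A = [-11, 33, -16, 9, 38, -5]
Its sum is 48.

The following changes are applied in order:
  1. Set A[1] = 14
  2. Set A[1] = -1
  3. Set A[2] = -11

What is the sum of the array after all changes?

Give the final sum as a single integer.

Answer: 19

Derivation:
Initial sum: 48
Change 1: A[1] 33 -> 14, delta = -19, sum = 29
Change 2: A[1] 14 -> -1, delta = -15, sum = 14
Change 3: A[2] -16 -> -11, delta = 5, sum = 19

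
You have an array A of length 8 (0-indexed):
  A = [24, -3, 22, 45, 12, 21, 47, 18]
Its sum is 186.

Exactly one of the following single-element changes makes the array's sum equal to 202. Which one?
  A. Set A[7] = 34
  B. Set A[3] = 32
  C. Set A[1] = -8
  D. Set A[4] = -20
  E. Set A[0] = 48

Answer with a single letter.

Option A: A[7] 18->34, delta=16, new_sum=186+(16)=202 <-- matches target
Option B: A[3] 45->32, delta=-13, new_sum=186+(-13)=173
Option C: A[1] -3->-8, delta=-5, new_sum=186+(-5)=181
Option D: A[4] 12->-20, delta=-32, new_sum=186+(-32)=154
Option E: A[0] 24->48, delta=24, new_sum=186+(24)=210

Answer: A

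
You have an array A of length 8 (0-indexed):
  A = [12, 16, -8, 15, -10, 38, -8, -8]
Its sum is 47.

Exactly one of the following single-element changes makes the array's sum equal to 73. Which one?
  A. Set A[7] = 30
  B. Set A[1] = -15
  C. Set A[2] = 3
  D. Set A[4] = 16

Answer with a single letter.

Option A: A[7] -8->30, delta=38, new_sum=47+(38)=85
Option B: A[1] 16->-15, delta=-31, new_sum=47+(-31)=16
Option C: A[2] -8->3, delta=11, new_sum=47+(11)=58
Option D: A[4] -10->16, delta=26, new_sum=47+(26)=73 <-- matches target

Answer: D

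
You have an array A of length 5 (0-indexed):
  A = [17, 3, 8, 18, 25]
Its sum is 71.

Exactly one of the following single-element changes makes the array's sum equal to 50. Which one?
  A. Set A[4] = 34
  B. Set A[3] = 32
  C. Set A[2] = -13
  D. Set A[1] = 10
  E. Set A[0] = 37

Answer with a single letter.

Option A: A[4] 25->34, delta=9, new_sum=71+(9)=80
Option B: A[3] 18->32, delta=14, new_sum=71+(14)=85
Option C: A[2] 8->-13, delta=-21, new_sum=71+(-21)=50 <-- matches target
Option D: A[1] 3->10, delta=7, new_sum=71+(7)=78
Option E: A[0] 17->37, delta=20, new_sum=71+(20)=91

Answer: C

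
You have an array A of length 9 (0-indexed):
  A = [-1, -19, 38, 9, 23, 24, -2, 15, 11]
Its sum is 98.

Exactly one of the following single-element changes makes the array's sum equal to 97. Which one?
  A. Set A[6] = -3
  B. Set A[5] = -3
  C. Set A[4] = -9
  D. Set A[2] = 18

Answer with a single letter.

Answer: A

Derivation:
Option A: A[6] -2->-3, delta=-1, new_sum=98+(-1)=97 <-- matches target
Option B: A[5] 24->-3, delta=-27, new_sum=98+(-27)=71
Option C: A[4] 23->-9, delta=-32, new_sum=98+(-32)=66
Option D: A[2] 38->18, delta=-20, new_sum=98+(-20)=78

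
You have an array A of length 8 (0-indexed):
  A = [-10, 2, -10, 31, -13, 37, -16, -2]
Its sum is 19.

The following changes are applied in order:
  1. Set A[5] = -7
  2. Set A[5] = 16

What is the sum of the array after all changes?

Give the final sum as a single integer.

Answer: -2

Derivation:
Initial sum: 19
Change 1: A[5] 37 -> -7, delta = -44, sum = -25
Change 2: A[5] -7 -> 16, delta = 23, sum = -2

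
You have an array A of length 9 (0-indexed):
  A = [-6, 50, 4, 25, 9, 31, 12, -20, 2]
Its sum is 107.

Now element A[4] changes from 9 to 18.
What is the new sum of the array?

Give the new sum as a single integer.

Old value at index 4: 9
New value at index 4: 18
Delta = 18 - 9 = 9
New sum = old_sum + delta = 107 + (9) = 116

Answer: 116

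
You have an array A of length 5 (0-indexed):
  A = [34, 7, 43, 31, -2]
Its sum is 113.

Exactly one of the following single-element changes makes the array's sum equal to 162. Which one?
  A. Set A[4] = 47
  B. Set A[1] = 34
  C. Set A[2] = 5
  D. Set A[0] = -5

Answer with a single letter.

Answer: A

Derivation:
Option A: A[4] -2->47, delta=49, new_sum=113+(49)=162 <-- matches target
Option B: A[1] 7->34, delta=27, new_sum=113+(27)=140
Option C: A[2] 43->5, delta=-38, new_sum=113+(-38)=75
Option D: A[0] 34->-5, delta=-39, new_sum=113+(-39)=74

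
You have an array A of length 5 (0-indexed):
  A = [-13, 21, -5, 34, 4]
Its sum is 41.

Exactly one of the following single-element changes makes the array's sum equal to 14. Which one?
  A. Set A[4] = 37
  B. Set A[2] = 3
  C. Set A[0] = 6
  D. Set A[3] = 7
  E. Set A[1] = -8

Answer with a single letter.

Answer: D

Derivation:
Option A: A[4] 4->37, delta=33, new_sum=41+(33)=74
Option B: A[2] -5->3, delta=8, new_sum=41+(8)=49
Option C: A[0] -13->6, delta=19, new_sum=41+(19)=60
Option D: A[3] 34->7, delta=-27, new_sum=41+(-27)=14 <-- matches target
Option E: A[1] 21->-8, delta=-29, new_sum=41+(-29)=12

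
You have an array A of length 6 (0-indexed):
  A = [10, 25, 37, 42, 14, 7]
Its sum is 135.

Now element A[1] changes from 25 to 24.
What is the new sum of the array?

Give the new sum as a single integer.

Answer: 134

Derivation:
Old value at index 1: 25
New value at index 1: 24
Delta = 24 - 25 = -1
New sum = old_sum + delta = 135 + (-1) = 134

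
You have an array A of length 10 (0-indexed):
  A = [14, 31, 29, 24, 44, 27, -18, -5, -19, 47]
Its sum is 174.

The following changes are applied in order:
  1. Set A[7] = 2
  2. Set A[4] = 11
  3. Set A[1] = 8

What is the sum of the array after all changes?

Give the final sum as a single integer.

Initial sum: 174
Change 1: A[7] -5 -> 2, delta = 7, sum = 181
Change 2: A[4] 44 -> 11, delta = -33, sum = 148
Change 3: A[1] 31 -> 8, delta = -23, sum = 125

Answer: 125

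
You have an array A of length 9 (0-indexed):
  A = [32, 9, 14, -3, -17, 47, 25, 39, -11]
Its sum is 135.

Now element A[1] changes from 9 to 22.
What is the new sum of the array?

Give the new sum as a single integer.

Answer: 148

Derivation:
Old value at index 1: 9
New value at index 1: 22
Delta = 22 - 9 = 13
New sum = old_sum + delta = 135 + (13) = 148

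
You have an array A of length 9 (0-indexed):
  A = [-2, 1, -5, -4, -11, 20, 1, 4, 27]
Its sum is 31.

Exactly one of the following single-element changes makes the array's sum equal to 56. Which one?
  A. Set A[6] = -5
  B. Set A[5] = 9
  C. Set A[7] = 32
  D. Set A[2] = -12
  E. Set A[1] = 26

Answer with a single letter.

Option A: A[6] 1->-5, delta=-6, new_sum=31+(-6)=25
Option B: A[5] 20->9, delta=-11, new_sum=31+(-11)=20
Option C: A[7] 4->32, delta=28, new_sum=31+(28)=59
Option D: A[2] -5->-12, delta=-7, new_sum=31+(-7)=24
Option E: A[1] 1->26, delta=25, new_sum=31+(25)=56 <-- matches target

Answer: E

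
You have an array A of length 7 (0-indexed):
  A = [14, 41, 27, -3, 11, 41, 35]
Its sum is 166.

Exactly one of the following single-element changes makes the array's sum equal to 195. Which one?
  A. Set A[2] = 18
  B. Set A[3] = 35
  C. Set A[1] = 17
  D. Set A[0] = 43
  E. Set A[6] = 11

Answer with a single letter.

Option A: A[2] 27->18, delta=-9, new_sum=166+(-9)=157
Option B: A[3] -3->35, delta=38, new_sum=166+(38)=204
Option C: A[1] 41->17, delta=-24, new_sum=166+(-24)=142
Option D: A[0] 14->43, delta=29, new_sum=166+(29)=195 <-- matches target
Option E: A[6] 35->11, delta=-24, new_sum=166+(-24)=142

Answer: D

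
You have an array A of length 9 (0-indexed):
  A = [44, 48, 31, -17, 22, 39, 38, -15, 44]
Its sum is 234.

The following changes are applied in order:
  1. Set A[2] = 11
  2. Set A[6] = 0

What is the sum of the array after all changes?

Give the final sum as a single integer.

Answer: 176

Derivation:
Initial sum: 234
Change 1: A[2] 31 -> 11, delta = -20, sum = 214
Change 2: A[6] 38 -> 0, delta = -38, sum = 176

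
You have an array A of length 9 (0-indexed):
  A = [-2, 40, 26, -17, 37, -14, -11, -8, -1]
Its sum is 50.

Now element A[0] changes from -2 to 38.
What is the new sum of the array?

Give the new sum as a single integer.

Answer: 90

Derivation:
Old value at index 0: -2
New value at index 0: 38
Delta = 38 - -2 = 40
New sum = old_sum + delta = 50 + (40) = 90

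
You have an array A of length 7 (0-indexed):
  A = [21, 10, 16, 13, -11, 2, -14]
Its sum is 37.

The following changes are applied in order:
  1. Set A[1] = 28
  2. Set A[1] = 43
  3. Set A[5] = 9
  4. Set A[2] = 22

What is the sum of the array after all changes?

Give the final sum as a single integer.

Initial sum: 37
Change 1: A[1] 10 -> 28, delta = 18, sum = 55
Change 2: A[1] 28 -> 43, delta = 15, sum = 70
Change 3: A[5] 2 -> 9, delta = 7, sum = 77
Change 4: A[2] 16 -> 22, delta = 6, sum = 83

Answer: 83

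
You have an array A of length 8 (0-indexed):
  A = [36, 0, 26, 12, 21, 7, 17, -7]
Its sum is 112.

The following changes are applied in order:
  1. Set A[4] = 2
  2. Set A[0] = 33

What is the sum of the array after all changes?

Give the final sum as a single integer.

Answer: 90

Derivation:
Initial sum: 112
Change 1: A[4] 21 -> 2, delta = -19, sum = 93
Change 2: A[0] 36 -> 33, delta = -3, sum = 90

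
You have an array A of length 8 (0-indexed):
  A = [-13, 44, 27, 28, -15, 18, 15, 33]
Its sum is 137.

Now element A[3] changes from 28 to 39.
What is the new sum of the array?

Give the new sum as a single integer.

Old value at index 3: 28
New value at index 3: 39
Delta = 39 - 28 = 11
New sum = old_sum + delta = 137 + (11) = 148

Answer: 148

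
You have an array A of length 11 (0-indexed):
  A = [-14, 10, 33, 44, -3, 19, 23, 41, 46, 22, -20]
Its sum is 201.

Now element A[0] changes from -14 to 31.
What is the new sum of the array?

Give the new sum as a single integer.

Answer: 246

Derivation:
Old value at index 0: -14
New value at index 0: 31
Delta = 31 - -14 = 45
New sum = old_sum + delta = 201 + (45) = 246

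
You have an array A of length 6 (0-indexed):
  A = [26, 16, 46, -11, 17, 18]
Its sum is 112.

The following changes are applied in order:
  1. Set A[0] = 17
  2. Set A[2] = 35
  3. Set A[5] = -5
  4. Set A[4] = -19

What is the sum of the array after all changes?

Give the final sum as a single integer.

Initial sum: 112
Change 1: A[0] 26 -> 17, delta = -9, sum = 103
Change 2: A[2] 46 -> 35, delta = -11, sum = 92
Change 3: A[5] 18 -> -5, delta = -23, sum = 69
Change 4: A[4] 17 -> -19, delta = -36, sum = 33

Answer: 33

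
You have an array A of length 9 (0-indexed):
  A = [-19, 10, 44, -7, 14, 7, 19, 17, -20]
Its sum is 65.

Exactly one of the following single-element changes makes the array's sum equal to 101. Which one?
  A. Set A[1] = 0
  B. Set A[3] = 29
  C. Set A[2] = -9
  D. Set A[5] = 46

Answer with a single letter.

Answer: B

Derivation:
Option A: A[1] 10->0, delta=-10, new_sum=65+(-10)=55
Option B: A[3] -7->29, delta=36, new_sum=65+(36)=101 <-- matches target
Option C: A[2] 44->-9, delta=-53, new_sum=65+(-53)=12
Option D: A[5] 7->46, delta=39, new_sum=65+(39)=104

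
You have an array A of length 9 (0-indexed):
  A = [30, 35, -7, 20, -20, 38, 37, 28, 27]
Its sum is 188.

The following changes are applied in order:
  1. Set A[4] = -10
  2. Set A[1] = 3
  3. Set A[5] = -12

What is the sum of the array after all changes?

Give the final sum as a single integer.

Answer: 116

Derivation:
Initial sum: 188
Change 1: A[4] -20 -> -10, delta = 10, sum = 198
Change 2: A[1] 35 -> 3, delta = -32, sum = 166
Change 3: A[5] 38 -> -12, delta = -50, sum = 116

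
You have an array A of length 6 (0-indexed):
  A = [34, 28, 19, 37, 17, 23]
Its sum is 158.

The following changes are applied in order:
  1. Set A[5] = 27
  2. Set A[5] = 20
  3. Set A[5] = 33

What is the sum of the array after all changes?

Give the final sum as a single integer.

Answer: 168

Derivation:
Initial sum: 158
Change 1: A[5] 23 -> 27, delta = 4, sum = 162
Change 2: A[5] 27 -> 20, delta = -7, sum = 155
Change 3: A[5] 20 -> 33, delta = 13, sum = 168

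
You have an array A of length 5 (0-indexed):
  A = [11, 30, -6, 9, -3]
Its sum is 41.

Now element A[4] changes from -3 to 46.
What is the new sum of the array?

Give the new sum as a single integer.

Answer: 90

Derivation:
Old value at index 4: -3
New value at index 4: 46
Delta = 46 - -3 = 49
New sum = old_sum + delta = 41 + (49) = 90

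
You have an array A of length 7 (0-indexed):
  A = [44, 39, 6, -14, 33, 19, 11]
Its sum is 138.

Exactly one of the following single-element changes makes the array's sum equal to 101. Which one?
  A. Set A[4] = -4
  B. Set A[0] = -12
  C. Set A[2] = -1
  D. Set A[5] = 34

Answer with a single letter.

Answer: A

Derivation:
Option A: A[4] 33->-4, delta=-37, new_sum=138+(-37)=101 <-- matches target
Option B: A[0] 44->-12, delta=-56, new_sum=138+(-56)=82
Option C: A[2] 6->-1, delta=-7, new_sum=138+(-7)=131
Option D: A[5] 19->34, delta=15, new_sum=138+(15)=153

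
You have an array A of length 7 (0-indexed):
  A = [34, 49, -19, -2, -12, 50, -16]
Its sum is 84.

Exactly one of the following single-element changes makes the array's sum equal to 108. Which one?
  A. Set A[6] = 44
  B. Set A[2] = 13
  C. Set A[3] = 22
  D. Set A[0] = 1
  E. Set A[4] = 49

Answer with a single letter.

Option A: A[6] -16->44, delta=60, new_sum=84+(60)=144
Option B: A[2] -19->13, delta=32, new_sum=84+(32)=116
Option C: A[3] -2->22, delta=24, new_sum=84+(24)=108 <-- matches target
Option D: A[0] 34->1, delta=-33, new_sum=84+(-33)=51
Option E: A[4] -12->49, delta=61, new_sum=84+(61)=145

Answer: C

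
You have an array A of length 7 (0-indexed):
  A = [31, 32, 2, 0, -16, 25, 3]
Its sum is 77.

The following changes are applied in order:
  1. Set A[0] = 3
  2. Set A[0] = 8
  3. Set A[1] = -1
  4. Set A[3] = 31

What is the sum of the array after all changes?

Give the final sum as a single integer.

Answer: 52

Derivation:
Initial sum: 77
Change 1: A[0] 31 -> 3, delta = -28, sum = 49
Change 2: A[0] 3 -> 8, delta = 5, sum = 54
Change 3: A[1] 32 -> -1, delta = -33, sum = 21
Change 4: A[3] 0 -> 31, delta = 31, sum = 52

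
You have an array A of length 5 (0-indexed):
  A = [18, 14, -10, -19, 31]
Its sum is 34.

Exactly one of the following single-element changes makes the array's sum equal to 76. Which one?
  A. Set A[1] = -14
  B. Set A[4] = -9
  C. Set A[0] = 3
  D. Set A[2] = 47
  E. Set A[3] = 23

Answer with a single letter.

Answer: E

Derivation:
Option A: A[1] 14->-14, delta=-28, new_sum=34+(-28)=6
Option B: A[4] 31->-9, delta=-40, new_sum=34+(-40)=-6
Option C: A[0] 18->3, delta=-15, new_sum=34+(-15)=19
Option D: A[2] -10->47, delta=57, new_sum=34+(57)=91
Option E: A[3] -19->23, delta=42, new_sum=34+(42)=76 <-- matches target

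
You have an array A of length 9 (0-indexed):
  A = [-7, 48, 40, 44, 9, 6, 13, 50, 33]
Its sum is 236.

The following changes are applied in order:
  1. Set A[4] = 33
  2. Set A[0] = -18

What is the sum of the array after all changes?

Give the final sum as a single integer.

Initial sum: 236
Change 1: A[4] 9 -> 33, delta = 24, sum = 260
Change 2: A[0] -7 -> -18, delta = -11, sum = 249

Answer: 249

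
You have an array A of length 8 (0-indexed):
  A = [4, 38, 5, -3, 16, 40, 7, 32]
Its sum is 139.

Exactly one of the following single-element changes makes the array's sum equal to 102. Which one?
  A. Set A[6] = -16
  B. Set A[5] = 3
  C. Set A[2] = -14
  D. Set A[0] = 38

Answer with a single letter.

Answer: B

Derivation:
Option A: A[6] 7->-16, delta=-23, new_sum=139+(-23)=116
Option B: A[5] 40->3, delta=-37, new_sum=139+(-37)=102 <-- matches target
Option C: A[2] 5->-14, delta=-19, new_sum=139+(-19)=120
Option D: A[0] 4->38, delta=34, new_sum=139+(34)=173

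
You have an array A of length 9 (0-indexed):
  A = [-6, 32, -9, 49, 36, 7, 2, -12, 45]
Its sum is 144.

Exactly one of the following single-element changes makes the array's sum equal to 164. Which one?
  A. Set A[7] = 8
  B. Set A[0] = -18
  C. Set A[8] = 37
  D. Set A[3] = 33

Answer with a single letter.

Option A: A[7] -12->8, delta=20, new_sum=144+(20)=164 <-- matches target
Option B: A[0] -6->-18, delta=-12, new_sum=144+(-12)=132
Option C: A[8] 45->37, delta=-8, new_sum=144+(-8)=136
Option D: A[3] 49->33, delta=-16, new_sum=144+(-16)=128

Answer: A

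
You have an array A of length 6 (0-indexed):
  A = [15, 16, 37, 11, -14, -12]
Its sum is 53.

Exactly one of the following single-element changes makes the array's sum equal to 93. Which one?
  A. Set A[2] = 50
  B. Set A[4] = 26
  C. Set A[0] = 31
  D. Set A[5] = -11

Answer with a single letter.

Option A: A[2] 37->50, delta=13, new_sum=53+(13)=66
Option B: A[4] -14->26, delta=40, new_sum=53+(40)=93 <-- matches target
Option C: A[0] 15->31, delta=16, new_sum=53+(16)=69
Option D: A[5] -12->-11, delta=1, new_sum=53+(1)=54

Answer: B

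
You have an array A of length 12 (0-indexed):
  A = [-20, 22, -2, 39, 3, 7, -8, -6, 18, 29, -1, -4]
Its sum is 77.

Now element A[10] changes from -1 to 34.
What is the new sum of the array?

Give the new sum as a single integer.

Answer: 112

Derivation:
Old value at index 10: -1
New value at index 10: 34
Delta = 34 - -1 = 35
New sum = old_sum + delta = 77 + (35) = 112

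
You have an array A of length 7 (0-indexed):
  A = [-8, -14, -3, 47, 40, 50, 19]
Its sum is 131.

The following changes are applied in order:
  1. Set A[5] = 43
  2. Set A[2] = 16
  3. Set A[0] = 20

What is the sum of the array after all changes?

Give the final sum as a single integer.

Initial sum: 131
Change 1: A[5] 50 -> 43, delta = -7, sum = 124
Change 2: A[2] -3 -> 16, delta = 19, sum = 143
Change 3: A[0] -8 -> 20, delta = 28, sum = 171

Answer: 171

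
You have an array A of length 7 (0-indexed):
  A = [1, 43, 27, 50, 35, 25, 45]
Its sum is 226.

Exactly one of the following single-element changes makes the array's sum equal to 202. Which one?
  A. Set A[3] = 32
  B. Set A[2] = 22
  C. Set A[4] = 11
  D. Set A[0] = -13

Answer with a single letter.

Answer: C

Derivation:
Option A: A[3] 50->32, delta=-18, new_sum=226+(-18)=208
Option B: A[2] 27->22, delta=-5, new_sum=226+(-5)=221
Option C: A[4] 35->11, delta=-24, new_sum=226+(-24)=202 <-- matches target
Option D: A[0] 1->-13, delta=-14, new_sum=226+(-14)=212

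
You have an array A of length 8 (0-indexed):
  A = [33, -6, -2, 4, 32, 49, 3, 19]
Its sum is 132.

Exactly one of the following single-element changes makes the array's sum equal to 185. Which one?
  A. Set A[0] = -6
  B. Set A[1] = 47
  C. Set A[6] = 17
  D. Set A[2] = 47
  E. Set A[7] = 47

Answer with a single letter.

Answer: B

Derivation:
Option A: A[0] 33->-6, delta=-39, new_sum=132+(-39)=93
Option B: A[1] -6->47, delta=53, new_sum=132+(53)=185 <-- matches target
Option C: A[6] 3->17, delta=14, new_sum=132+(14)=146
Option D: A[2] -2->47, delta=49, new_sum=132+(49)=181
Option E: A[7] 19->47, delta=28, new_sum=132+(28)=160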